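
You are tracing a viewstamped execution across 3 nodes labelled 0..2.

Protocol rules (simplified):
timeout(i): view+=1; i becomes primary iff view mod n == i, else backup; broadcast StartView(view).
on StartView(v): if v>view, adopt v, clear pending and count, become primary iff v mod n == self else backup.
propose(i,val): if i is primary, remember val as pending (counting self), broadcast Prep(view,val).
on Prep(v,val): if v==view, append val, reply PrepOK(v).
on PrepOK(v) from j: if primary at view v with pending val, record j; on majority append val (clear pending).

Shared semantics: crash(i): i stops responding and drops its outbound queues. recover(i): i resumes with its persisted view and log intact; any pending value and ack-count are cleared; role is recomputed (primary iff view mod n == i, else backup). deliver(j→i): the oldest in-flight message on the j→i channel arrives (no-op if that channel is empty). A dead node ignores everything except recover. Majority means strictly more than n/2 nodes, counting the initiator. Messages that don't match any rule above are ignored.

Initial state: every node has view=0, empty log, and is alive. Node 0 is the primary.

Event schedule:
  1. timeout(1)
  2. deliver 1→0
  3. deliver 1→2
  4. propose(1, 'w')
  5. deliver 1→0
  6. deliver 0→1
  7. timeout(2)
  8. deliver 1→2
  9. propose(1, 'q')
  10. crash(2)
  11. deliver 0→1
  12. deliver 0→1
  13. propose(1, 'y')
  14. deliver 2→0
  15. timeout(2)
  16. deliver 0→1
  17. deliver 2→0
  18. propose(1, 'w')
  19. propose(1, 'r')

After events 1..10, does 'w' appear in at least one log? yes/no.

after 1 — timeout(1): n1:prim/v1/[-]
after 2 — deliver 1→0: n0:back/v1/[-]
after 3 — deliver 1→2: n2:back/v1/[-]
after 4 — propose(1,'w'): ·
after 5 — deliver 1→0: n0:back/v1/[w]
after 6 — deliver 0→1: n1:prim/v1/[w]
after 7 — timeout(2): n2:prim/v2/[-]
after 8 — deliver 1→2: ·
after 9 — propose(1,'q'): ·
after 10 — crash(2): n2:✗prim/v2/[-]

yes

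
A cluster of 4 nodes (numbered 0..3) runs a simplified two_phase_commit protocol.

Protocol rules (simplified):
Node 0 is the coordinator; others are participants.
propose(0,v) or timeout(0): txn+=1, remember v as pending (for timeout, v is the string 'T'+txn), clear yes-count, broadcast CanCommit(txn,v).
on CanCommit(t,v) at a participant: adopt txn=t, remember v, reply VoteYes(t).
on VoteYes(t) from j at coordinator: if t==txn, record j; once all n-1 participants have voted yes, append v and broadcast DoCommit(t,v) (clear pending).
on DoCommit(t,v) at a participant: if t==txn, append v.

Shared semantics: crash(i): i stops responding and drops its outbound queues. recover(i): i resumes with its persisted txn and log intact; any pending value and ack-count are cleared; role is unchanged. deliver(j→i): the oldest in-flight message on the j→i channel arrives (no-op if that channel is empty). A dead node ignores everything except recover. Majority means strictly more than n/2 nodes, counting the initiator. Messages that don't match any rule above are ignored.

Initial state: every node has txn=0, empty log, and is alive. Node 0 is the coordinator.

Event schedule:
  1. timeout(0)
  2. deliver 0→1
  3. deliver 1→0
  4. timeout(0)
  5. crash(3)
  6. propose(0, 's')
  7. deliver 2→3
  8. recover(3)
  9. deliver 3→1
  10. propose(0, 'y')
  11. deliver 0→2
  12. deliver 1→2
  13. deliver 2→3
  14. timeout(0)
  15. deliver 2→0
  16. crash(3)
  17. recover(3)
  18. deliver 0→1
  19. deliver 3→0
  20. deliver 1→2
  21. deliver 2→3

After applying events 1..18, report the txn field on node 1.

2

step 1 timeout(0): 0={coor,t=1,log=-}
step 2 deliver 0→1: 1={part,t=1,log=-}
step 3 deliver 1→0: —
step 4 timeout(0): 0={coor,t=2,log=-}
step 5 crash(3): 3={✗part,t=0,log=-}
step 6 propose(0,'s'): 0={coor,t=3,log=-}
step 7 deliver 2→3: —
step 8 recover(3): 3={part,t=0,log=-}
step 9 deliver 3→1: —
step 10 propose(0,'y'): 0={coor,t=4,log=-}
step 11 deliver 0→2: 2={part,t=1,log=-}
step 12 deliver 1→2: —
step 13 deliver 2→3: —
step 14 timeout(0): 0={coor,t=5,log=-}
step 15 deliver 2→0: —
step 16 crash(3): 3={✗part,t=0,log=-}
step 17 recover(3): 3={part,t=0,log=-}
step 18 deliver 0→1: 1={part,t=2,log=-}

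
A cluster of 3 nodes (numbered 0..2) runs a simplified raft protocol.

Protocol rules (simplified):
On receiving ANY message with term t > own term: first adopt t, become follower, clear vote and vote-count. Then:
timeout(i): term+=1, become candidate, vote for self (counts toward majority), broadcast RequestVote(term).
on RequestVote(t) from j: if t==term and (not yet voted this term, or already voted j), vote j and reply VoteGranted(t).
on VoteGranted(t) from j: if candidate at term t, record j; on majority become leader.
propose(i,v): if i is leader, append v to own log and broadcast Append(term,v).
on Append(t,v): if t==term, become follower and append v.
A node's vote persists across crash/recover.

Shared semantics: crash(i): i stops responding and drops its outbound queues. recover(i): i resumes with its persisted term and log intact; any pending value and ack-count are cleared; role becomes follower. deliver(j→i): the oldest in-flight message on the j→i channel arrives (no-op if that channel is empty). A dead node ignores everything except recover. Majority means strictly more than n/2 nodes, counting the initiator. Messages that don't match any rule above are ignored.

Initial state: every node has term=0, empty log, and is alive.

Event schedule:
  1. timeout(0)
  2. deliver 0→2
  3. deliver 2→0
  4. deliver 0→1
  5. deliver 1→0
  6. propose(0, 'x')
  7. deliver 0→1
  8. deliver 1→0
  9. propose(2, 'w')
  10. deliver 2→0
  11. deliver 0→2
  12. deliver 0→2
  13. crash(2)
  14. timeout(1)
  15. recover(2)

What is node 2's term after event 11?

[1] timeout(0) → N0(cand t1 [-])
[2] deliver 0→2 → N2(foll t1 [-])
[3] deliver 2→0 → N0(lead t1 [-])
[4] deliver 0→1 → N1(foll t1 [-])
[5] deliver 1→0 → ∅
[6] propose(0,'x') → N0(lead t1 [x])
[7] deliver 0→1 → N1(foll t1 [x])
[8] deliver 1→0 → ∅
[9] propose(2,'w') → ∅
[10] deliver 2→0 → ∅
[11] deliver 0→2 → N2(foll t1 [x])

1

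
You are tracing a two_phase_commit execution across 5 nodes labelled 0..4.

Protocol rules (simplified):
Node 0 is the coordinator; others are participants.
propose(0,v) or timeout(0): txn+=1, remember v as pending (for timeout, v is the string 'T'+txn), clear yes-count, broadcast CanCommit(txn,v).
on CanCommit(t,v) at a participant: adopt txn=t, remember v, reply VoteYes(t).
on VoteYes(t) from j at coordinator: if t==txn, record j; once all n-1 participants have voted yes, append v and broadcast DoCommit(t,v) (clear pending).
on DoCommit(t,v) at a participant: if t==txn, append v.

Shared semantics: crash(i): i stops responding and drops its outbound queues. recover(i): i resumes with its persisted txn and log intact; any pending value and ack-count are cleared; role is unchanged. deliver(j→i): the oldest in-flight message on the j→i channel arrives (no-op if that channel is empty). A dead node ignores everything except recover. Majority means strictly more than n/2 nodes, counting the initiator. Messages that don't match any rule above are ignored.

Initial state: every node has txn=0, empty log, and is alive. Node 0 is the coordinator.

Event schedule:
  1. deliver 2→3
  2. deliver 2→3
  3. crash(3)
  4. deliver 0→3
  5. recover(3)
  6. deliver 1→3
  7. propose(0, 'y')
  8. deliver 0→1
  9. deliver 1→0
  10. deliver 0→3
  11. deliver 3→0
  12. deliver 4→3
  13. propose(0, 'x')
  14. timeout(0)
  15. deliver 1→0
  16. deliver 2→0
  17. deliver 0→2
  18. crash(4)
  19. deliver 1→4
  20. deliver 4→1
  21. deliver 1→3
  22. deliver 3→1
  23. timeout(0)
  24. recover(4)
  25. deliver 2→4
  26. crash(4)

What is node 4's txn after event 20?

[1] deliver 2→3 → ∅
[2] deliver 2→3 → ∅
[3] crash(3) → N3(✗part t0 [-])
[4] deliver 0→3 → ∅
[5] recover(3) → N3(part t0 [-])
[6] deliver 1→3 → ∅
[7] propose(0,'y') → N0(coor t1 [-])
[8] deliver 0→1 → N1(part t1 [-])
[9] deliver 1→0 → ∅
[10] deliver 0→3 → N3(part t1 [-])
[11] deliver 3→0 → ∅
[12] deliver 4→3 → ∅
[13] propose(0,'x') → N0(coor t2 [-])
[14] timeout(0) → N0(coor t3 [-])
[15] deliver 1→0 → ∅
[16] deliver 2→0 → ∅
[17] deliver 0→2 → N2(part t1 [-])
[18] crash(4) → N4(✗part t0 [-])
[19] deliver 1→4 → ∅
[20] deliver 4→1 → ∅

0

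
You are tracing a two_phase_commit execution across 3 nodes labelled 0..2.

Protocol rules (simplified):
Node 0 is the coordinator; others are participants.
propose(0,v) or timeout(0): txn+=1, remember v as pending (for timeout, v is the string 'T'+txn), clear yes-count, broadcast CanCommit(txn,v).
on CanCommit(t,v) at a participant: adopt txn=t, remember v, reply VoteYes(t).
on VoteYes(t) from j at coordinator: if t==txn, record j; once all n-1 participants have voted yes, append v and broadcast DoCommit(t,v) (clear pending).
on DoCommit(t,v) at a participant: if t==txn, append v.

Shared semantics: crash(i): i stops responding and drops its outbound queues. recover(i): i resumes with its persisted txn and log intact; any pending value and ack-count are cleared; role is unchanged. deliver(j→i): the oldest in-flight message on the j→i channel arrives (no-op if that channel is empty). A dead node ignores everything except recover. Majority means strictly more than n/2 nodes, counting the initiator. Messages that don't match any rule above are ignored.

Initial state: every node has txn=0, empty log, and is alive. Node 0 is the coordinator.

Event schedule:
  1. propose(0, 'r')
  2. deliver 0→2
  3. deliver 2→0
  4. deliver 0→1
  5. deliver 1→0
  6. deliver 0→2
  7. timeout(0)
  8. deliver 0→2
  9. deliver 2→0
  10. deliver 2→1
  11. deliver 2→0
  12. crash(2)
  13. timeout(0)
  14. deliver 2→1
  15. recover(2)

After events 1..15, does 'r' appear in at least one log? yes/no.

yes

1. propose(0,'r'):  <0:coor t1 ->
2. deliver 0→2:  <2:part t1 ->
3. deliver 2→0:  nop
4. deliver 0→1:  <1:part t1 ->
5. deliver 1→0:  <0:coor t1 r>
6. deliver 0→2:  <2:part t1 r>
7. timeout(0):  <0:coor t2 r>
8. deliver 0→2:  <2:part t2 r>
9. deliver 2→0:  nop
10. deliver 2→1:  nop
11. deliver 2→0:  nop
12. crash(2):  <2:✗part t2 r>
13. timeout(0):  <0:coor t3 r>
14. deliver 2→1:  nop
15. recover(2):  <2:part t2 r>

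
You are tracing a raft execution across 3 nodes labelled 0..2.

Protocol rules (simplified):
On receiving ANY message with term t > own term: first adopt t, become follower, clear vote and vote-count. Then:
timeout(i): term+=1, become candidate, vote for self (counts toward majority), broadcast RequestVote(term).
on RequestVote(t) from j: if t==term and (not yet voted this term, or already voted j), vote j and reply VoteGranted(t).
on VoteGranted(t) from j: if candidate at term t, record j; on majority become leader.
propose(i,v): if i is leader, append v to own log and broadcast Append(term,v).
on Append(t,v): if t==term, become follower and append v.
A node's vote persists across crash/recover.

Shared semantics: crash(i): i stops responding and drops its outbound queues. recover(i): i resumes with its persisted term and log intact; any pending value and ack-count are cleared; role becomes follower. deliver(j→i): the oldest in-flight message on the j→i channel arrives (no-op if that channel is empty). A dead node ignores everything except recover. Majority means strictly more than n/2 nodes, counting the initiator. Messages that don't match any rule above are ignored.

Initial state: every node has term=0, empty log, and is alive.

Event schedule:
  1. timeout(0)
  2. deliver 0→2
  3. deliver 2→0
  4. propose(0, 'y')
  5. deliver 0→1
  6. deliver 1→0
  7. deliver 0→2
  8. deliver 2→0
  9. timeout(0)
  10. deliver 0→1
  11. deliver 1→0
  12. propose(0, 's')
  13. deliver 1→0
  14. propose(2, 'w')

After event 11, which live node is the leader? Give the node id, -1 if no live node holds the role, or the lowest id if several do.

1. timeout(0):  <0:cand t1 ->
2. deliver 0→2:  <2:foll t1 ->
3. deliver 2→0:  <0:lead t1 ->
4. propose(0,'y'):  <0:lead t1 y>
5. deliver 0→1:  <1:foll t1 ->
6. deliver 1→0:  nop
7. deliver 0→2:  <2:foll t1 y>
8. deliver 2→0:  nop
9. timeout(0):  <0:cand t2 y>
10. deliver 0→1:  <1:foll t1 y>
11. deliver 1→0:  nop

-1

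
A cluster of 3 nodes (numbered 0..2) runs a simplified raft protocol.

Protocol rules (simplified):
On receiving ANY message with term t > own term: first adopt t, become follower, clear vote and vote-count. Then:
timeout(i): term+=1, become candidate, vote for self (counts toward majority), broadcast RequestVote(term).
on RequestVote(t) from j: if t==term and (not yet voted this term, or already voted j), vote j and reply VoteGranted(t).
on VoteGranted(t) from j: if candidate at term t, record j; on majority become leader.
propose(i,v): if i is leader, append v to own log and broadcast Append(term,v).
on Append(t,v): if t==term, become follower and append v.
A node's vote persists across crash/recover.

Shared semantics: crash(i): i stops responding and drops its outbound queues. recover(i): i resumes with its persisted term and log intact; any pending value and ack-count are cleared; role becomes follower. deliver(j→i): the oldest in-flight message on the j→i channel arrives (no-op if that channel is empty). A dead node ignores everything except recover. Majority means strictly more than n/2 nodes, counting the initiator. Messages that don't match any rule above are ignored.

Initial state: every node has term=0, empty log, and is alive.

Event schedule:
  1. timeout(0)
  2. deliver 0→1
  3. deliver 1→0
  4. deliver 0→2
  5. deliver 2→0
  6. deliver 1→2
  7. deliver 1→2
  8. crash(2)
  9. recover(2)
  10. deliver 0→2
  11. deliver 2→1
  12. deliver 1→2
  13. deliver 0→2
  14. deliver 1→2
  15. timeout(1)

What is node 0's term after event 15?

step 1 timeout(0): 0={cand,t=1,log=-}
step 2 deliver 0→1: 1={foll,t=1,log=-}
step 3 deliver 1→0: 0={lead,t=1,log=-}
step 4 deliver 0→2: 2={foll,t=1,log=-}
step 5 deliver 2→0: —
step 6 deliver 1→2: —
step 7 deliver 1→2: —
step 8 crash(2): 2={✗foll,t=1,log=-}
step 9 recover(2): 2={foll,t=1,log=-}
step 10 deliver 0→2: —
step 11 deliver 2→1: —
step 12 deliver 1→2: —
step 13 deliver 0→2: —
step 14 deliver 1→2: —
step 15 timeout(1): 1={cand,t=2,log=-}

1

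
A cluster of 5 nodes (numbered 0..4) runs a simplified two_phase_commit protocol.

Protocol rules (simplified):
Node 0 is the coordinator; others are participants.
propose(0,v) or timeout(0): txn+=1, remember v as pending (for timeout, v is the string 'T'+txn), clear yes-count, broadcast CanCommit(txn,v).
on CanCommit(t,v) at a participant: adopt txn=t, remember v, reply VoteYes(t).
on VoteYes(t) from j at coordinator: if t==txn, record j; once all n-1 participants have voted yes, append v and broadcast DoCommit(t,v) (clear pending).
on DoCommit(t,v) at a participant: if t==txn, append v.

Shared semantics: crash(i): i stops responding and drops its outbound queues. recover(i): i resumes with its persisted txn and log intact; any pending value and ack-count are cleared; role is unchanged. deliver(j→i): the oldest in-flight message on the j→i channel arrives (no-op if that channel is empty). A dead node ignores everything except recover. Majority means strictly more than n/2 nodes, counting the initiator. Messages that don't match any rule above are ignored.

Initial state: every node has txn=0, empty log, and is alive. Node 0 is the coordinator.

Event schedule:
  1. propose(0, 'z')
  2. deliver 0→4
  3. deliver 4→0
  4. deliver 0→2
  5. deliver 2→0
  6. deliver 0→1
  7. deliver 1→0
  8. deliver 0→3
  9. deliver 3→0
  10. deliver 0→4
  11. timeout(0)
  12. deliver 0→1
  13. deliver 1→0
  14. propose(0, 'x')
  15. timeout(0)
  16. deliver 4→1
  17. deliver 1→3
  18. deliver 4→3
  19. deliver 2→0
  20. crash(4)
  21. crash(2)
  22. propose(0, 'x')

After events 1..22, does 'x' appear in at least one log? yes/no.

no

1. propose(0,'z'):  <0:coor t1 ->
2. deliver 0→4:  <4:part t1 ->
3. deliver 4→0:  nop
4. deliver 0→2:  <2:part t1 ->
5. deliver 2→0:  nop
6. deliver 0→1:  <1:part t1 ->
7. deliver 1→0:  nop
8. deliver 0→3:  <3:part t1 ->
9. deliver 3→0:  <0:coor t1 z>
10. deliver 0→4:  <4:part t1 z>
11. timeout(0):  <0:coor t2 z>
12. deliver 0→1:  <1:part t1 z>
13. deliver 1→0:  nop
14. propose(0,'x'):  <0:coor t3 z>
15. timeout(0):  <0:coor t4 z>
16. deliver 4→1:  nop
17. deliver 1→3:  nop
18. deliver 4→3:  nop
19. deliver 2→0:  nop
20. crash(4):  <4:✗part t1 z>
21. crash(2):  <2:✗part t1 ->
22. propose(0,'x'):  <0:coor t5 z>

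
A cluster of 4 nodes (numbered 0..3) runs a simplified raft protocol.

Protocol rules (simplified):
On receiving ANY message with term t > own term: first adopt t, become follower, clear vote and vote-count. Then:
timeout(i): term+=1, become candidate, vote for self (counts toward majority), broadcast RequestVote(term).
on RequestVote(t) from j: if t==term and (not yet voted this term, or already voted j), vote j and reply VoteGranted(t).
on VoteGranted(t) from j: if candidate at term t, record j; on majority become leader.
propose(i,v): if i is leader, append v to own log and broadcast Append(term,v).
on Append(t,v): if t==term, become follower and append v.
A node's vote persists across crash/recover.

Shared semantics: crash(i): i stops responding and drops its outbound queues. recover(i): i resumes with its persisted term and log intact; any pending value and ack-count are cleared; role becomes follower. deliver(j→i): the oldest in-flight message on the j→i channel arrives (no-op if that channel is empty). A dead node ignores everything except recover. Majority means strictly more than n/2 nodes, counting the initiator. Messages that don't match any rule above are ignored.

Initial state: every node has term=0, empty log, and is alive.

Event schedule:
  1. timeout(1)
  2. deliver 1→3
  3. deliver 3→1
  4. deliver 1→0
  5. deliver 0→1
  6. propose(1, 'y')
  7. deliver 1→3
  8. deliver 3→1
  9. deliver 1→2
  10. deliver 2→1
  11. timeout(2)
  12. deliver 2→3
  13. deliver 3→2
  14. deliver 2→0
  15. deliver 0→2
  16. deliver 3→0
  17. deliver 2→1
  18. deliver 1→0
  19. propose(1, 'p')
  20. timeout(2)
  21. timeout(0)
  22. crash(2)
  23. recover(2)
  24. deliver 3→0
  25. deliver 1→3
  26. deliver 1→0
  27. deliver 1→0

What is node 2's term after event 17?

step 1 timeout(1): 1={cand,t=1,log=-}
step 2 deliver 1→3: 3={foll,t=1,log=-}
step 3 deliver 3→1: —
step 4 deliver 1→0: 0={foll,t=1,log=-}
step 5 deliver 0→1: 1={lead,t=1,log=-}
step 6 propose(1,'y'): 1={lead,t=1,log=y}
step 7 deliver 1→3: 3={foll,t=1,log=y}
step 8 deliver 3→1: —
step 9 deliver 1→2: 2={foll,t=1,log=-}
step 10 deliver 2→1: —
step 11 timeout(2): 2={cand,t=2,log=-}
step 12 deliver 2→3: 3={foll,t=2,log=y}
step 13 deliver 3→2: —
step 14 deliver 2→0: 0={foll,t=2,log=-}
step 15 deliver 0→2: 2={lead,t=2,log=-}
step 16 deliver 3→0: —
step 17 deliver 2→1: 1={foll,t=2,log=y}

2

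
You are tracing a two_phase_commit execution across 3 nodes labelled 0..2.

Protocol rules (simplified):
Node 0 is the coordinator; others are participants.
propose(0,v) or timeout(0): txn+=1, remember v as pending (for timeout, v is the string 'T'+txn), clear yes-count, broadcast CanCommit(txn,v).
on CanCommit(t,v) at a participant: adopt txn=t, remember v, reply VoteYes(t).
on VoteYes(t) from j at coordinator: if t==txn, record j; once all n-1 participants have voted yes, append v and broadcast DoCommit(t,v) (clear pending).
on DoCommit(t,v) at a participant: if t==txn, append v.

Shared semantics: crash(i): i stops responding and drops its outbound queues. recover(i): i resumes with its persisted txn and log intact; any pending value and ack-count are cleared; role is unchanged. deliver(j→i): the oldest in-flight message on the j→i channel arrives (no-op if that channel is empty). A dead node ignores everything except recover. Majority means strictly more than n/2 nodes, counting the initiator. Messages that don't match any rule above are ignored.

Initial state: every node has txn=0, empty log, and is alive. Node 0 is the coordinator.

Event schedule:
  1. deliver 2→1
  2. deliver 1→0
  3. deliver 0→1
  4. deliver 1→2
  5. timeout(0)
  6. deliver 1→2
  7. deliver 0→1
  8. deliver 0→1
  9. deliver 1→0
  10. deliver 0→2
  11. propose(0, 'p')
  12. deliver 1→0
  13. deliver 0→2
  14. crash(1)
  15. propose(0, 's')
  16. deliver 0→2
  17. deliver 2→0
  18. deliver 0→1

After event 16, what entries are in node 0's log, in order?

after 1 — deliver 2→1: ·
after 2 — deliver 1→0: ·
after 3 — deliver 0→1: ·
after 4 — deliver 1→2: ·
after 5 — timeout(0): n0:coor/t1/[-]
after 6 — deliver 1→2: ·
after 7 — deliver 0→1: n1:part/t1/[-]
after 8 — deliver 0→1: ·
after 9 — deliver 1→0: ·
after 10 — deliver 0→2: n2:part/t1/[-]
after 11 — propose(0,'p'): n0:coor/t2/[-]
after 12 — deliver 1→0: ·
after 13 — deliver 0→2: n2:part/t2/[-]
after 14 — crash(1): n1:✗part/t1/[-]
after 15 — propose(0,'s'): n0:coor/t3/[-]
after 16 — deliver 0→2: n2:part/t3/[-]

empty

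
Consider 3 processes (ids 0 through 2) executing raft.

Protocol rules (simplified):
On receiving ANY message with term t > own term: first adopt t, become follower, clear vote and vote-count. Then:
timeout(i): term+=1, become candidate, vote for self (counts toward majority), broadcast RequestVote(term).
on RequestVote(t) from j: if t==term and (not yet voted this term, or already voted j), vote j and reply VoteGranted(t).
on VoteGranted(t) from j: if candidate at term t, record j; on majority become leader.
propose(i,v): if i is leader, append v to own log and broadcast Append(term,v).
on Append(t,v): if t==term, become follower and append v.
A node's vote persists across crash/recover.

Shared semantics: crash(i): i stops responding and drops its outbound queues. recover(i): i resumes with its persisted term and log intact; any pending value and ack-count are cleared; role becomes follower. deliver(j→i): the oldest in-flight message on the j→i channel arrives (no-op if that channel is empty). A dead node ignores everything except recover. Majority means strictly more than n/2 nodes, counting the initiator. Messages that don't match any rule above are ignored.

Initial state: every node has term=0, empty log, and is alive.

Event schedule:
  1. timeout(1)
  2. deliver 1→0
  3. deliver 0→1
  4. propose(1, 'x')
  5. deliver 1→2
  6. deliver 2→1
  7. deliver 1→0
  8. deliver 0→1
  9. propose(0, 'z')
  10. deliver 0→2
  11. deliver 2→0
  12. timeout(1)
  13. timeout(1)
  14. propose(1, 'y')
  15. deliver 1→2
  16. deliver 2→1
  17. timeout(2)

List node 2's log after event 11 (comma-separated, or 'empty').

step 1 timeout(1): 1={cand,t=1,log=-}
step 2 deliver 1→0: 0={foll,t=1,log=-}
step 3 deliver 0→1: 1={lead,t=1,log=-}
step 4 propose(1,'x'): 1={lead,t=1,log=x}
step 5 deliver 1→2: 2={foll,t=1,log=-}
step 6 deliver 2→1: —
step 7 deliver 1→0: 0={foll,t=1,log=x}
step 8 deliver 0→1: —
step 9 propose(0,'z'): —
step 10 deliver 0→2: —
step 11 deliver 2→0: —

empty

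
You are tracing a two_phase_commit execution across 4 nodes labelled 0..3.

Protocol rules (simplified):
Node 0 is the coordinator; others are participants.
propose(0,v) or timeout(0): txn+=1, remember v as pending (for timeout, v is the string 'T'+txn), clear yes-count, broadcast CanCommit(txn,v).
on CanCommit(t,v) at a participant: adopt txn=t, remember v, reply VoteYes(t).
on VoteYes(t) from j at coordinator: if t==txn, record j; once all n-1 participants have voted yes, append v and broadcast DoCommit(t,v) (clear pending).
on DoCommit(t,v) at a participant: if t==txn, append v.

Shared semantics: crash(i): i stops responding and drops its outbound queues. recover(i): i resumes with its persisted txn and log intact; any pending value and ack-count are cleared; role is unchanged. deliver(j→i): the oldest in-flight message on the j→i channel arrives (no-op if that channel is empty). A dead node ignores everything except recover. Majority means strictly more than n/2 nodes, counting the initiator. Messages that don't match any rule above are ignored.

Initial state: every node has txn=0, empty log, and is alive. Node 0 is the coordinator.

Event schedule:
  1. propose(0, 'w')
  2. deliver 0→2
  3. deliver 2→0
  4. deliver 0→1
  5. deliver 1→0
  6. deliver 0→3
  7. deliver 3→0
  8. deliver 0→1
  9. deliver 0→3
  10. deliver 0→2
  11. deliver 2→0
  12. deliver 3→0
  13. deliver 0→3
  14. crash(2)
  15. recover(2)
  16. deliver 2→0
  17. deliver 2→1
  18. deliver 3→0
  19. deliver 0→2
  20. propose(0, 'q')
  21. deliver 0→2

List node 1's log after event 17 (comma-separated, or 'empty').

after 1 — propose(0,'w'): n0:coor/t1/[-]
after 2 — deliver 0→2: n2:part/t1/[-]
after 3 — deliver 2→0: ·
after 4 — deliver 0→1: n1:part/t1/[-]
after 5 — deliver 1→0: ·
after 6 — deliver 0→3: n3:part/t1/[-]
after 7 — deliver 3→0: n0:coor/t1/[w]
after 8 — deliver 0→1: n1:part/t1/[w]
after 9 — deliver 0→3: n3:part/t1/[w]
after 10 — deliver 0→2: n2:part/t1/[w]
after 11 — deliver 2→0: ·
after 12 — deliver 3→0: ·
after 13 — deliver 0→3: ·
after 14 — crash(2): n2:✗part/t1/[w]
after 15 — recover(2): n2:part/t1/[w]
after 16 — deliver 2→0: ·
after 17 — deliver 2→1: ·

w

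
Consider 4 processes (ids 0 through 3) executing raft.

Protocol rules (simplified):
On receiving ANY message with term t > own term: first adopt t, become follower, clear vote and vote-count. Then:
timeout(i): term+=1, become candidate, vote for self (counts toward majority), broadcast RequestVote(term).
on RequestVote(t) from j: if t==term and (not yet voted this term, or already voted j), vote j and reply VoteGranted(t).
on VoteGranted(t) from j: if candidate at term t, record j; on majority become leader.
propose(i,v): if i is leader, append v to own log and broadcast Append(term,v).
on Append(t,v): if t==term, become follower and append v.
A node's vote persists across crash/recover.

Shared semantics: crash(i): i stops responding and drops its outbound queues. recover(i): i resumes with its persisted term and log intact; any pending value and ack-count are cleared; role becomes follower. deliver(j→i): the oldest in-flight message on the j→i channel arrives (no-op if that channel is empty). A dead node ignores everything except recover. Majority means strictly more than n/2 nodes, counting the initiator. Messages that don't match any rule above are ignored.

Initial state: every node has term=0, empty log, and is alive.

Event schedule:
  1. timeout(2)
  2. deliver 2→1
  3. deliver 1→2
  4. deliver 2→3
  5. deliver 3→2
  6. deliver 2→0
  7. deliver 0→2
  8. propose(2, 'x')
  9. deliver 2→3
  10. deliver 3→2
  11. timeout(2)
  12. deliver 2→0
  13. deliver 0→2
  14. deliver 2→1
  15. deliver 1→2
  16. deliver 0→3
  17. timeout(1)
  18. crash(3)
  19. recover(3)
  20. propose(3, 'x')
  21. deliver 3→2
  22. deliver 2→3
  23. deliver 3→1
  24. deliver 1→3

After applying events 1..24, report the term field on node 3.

2

e1 timeout(2): 2[cand,t=1,-]
e2 deliver 2→1: 1[foll,t=1,-]
e3 deliver 1→2: ·
e4 deliver 2→3: 3[foll,t=1,-]
e5 deliver 3→2: 2[lead,t=1,-]
e6 deliver 2→0: 0[foll,t=1,-]
e7 deliver 0→2: ·
e8 propose(2,'x'): 2[lead,t=1,x]
e9 deliver 2→3: 3[foll,t=1,x]
e10 deliver 3→2: ·
e11 timeout(2): 2[cand,t=2,x]
e12 deliver 2→0: 0[foll,t=1,x]
e13 deliver 0→2: ·
e14 deliver 2→1: 1[foll,t=1,x]
e15 deliver 1→2: ·
e16 deliver 0→3: ·
e17 timeout(1): 1[cand,t=2,x]
e18 crash(3): 3[✗foll,t=1,x]
e19 recover(3): 3[foll,t=1,x]
e20 propose(3,'x'): ·
e21 deliver 3→2: ·
e22 deliver 2→3: 3[foll,t=2,x]
e23 deliver 3→1: ·
e24 deliver 1→3: ·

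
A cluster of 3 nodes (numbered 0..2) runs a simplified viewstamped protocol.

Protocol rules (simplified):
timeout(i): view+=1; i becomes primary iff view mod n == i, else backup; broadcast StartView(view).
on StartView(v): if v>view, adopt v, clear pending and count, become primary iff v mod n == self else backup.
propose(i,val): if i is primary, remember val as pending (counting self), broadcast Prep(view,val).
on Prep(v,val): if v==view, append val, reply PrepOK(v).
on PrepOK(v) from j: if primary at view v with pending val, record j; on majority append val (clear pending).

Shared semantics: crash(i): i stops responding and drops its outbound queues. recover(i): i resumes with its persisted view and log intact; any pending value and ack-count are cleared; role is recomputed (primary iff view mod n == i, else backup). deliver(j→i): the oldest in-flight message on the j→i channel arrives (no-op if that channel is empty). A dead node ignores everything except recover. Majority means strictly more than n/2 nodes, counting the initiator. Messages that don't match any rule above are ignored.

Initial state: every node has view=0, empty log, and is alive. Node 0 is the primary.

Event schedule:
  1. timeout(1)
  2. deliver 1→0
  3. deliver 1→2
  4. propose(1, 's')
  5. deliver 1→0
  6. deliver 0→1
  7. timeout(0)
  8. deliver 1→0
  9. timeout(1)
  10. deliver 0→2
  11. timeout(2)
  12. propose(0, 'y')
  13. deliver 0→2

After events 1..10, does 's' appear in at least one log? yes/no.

yes

[1] timeout(1) → N1(prim v1 [-])
[2] deliver 1→0 → N0(back v1 [-])
[3] deliver 1→2 → N2(back v1 [-])
[4] propose(1,'s') → ∅
[5] deliver 1→0 → N0(back v1 [s])
[6] deliver 0→1 → N1(prim v1 [s])
[7] timeout(0) → N0(back v2 [s])
[8] deliver 1→0 → ∅
[9] timeout(1) → N1(back v2 [s])
[10] deliver 0→2 → N2(prim v2 [-])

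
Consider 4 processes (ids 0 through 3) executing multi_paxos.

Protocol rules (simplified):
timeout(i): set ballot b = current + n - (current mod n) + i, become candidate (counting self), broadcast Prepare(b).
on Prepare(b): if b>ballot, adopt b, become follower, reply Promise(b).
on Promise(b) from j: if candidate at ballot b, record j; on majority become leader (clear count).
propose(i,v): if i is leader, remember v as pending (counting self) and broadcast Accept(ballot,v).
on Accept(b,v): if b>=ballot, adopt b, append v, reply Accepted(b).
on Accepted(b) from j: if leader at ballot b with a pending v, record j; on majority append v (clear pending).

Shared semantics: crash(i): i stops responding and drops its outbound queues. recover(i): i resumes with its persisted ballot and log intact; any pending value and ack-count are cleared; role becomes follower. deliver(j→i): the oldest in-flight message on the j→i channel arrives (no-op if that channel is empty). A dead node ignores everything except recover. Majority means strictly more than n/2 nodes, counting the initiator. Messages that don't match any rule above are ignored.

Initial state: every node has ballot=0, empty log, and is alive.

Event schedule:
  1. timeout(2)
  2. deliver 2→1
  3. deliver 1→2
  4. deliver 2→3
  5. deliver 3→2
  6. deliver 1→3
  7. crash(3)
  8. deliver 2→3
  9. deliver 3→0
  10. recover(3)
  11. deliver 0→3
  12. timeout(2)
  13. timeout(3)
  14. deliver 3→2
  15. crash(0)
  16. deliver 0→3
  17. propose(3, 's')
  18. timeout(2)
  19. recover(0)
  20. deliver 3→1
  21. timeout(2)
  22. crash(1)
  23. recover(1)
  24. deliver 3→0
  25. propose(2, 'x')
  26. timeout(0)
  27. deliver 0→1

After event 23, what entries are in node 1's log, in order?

e1 timeout(2): 2[cand,b=6,-]
e2 deliver 2→1: 1[foll,b=6,-]
e3 deliver 1→2: ·
e4 deliver 2→3: 3[foll,b=6,-]
e5 deliver 3→2: 2[lead,b=6,-]
e6 deliver 1→3: ·
e7 crash(3): 3[✗foll,b=6,-]
e8 deliver 2→3: ·
e9 deliver 3→0: ·
e10 recover(3): 3[foll,b=6,-]
e11 deliver 0→3: ·
e12 timeout(2): 2[cand,b=10,-]
e13 timeout(3): 3[cand,b=11,-]
e14 deliver 3→2: 2[foll,b=11,-]
e15 crash(0): 0[✗foll,b=0,-]
e16 deliver 0→3: ·
e17 propose(3,'s'): ·
e18 timeout(2): 2[cand,b=14,-]
e19 recover(0): 0[foll,b=0,-]
e20 deliver 3→1: 1[foll,b=11,-]
e21 timeout(2): 2[cand,b=18,-]
e22 crash(1): 1[✗foll,b=11,-]
e23 recover(1): 1[foll,b=11,-]

empty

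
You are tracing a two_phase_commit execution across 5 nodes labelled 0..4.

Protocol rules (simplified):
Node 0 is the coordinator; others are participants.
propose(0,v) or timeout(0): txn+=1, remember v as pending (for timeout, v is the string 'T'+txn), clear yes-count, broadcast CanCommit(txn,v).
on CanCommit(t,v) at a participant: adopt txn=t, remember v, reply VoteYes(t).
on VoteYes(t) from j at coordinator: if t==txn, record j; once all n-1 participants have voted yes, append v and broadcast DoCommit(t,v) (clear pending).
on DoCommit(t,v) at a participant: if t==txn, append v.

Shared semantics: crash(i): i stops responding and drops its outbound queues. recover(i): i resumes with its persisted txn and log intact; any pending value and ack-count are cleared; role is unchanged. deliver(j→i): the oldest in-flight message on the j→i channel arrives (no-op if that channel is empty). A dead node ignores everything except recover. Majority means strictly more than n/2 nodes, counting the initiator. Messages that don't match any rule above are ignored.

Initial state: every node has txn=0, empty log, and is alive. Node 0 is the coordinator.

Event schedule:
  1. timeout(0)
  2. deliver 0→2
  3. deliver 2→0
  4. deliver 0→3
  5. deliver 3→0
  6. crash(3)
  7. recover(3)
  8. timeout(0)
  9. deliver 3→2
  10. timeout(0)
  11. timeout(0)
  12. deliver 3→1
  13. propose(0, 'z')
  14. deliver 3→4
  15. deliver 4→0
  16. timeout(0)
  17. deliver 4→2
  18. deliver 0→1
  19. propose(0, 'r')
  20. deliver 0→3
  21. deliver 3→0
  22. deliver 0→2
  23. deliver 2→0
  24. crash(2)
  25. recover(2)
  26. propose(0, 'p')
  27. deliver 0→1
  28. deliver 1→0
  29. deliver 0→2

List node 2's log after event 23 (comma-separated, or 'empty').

after 1 — timeout(0): n0:coor/t1/[-]
after 2 — deliver 0→2: n2:part/t1/[-]
after 3 — deliver 2→0: ·
after 4 — deliver 0→3: n3:part/t1/[-]
after 5 — deliver 3→0: ·
after 6 — crash(3): n3:✗part/t1/[-]
after 7 — recover(3): n3:part/t1/[-]
after 8 — timeout(0): n0:coor/t2/[-]
after 9 — deliver 3→2: ·
after 10 — timeout(0): n0:coor/t3/[-]
after 11 — timeout(0): n0:coor/t4/[-]
after 12 — deliver 3→1: ·
after 13 — propose(0,'z'): n0:coor/t5/[-]
after 14 — deliver 3→4: ·
after 15 — deliver 4→0: ·
after 16 — timeout(0): n0:coor/t6/[-]
after 17 — deliver 4→2: ·
after 18 — deliver 0→1: n1:part/t1/[-]
after 19 — propose(0,'r'): n0:coor/t7/[-]
after 20 — deliver 0→3: n3:part/t2/[-]
after 21 — deliver 3→0: ·
after 22 — deliver 0→2: n2:part/t2/[-]
after 23 — deliver 2→0: ·

empty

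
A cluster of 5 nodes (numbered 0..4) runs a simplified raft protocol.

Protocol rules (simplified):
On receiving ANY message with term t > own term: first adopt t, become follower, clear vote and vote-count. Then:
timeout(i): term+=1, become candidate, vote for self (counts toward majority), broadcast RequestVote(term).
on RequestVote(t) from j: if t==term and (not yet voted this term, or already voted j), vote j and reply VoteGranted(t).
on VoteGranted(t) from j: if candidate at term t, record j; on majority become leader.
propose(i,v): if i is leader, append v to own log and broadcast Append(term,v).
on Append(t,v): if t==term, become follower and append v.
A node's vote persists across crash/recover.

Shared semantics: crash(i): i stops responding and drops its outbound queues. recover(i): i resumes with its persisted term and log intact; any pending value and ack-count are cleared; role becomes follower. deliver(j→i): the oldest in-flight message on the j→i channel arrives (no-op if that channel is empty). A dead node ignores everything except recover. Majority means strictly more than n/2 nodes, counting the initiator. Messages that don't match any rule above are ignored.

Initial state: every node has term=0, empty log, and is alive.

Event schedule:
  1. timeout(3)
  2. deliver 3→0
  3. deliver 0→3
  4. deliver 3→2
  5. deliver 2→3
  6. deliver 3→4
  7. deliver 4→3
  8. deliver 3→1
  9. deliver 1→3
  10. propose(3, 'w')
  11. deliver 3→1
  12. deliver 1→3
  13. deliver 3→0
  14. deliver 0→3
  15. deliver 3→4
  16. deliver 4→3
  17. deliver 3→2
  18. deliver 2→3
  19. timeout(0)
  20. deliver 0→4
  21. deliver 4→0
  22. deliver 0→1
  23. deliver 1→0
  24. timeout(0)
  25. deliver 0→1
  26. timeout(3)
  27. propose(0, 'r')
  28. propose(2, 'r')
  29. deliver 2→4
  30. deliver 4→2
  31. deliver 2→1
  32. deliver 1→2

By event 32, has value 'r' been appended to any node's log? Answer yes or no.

1. timeout(3):  <3:cand t1 ->
2. deliver 3→0:  <0:foll t1 ->
3. deliver 0→3:  nop
4. deliver 3→2:  <2:foll t1 ->
5. deliver 2→3:  <3:lead t1 ->
6. deliver 3→4:  <4:foll t1 ->
7. deliver 4→3:  nop
8. deliver 3→1:  <1:foll t1 ->
9. deliver 1→3:  nop
10. propose(3,'w'):  <3:lead t1 w>
11. deliver 3→1:  <1:foll t1 w>
12. deliver 1→3:  nop
13. deliver 3→0:  <0:foll t1 w>
14. deliver 0→3:  nop
15. deliver 3→4:  <4:foll t1 w>
16. deliver 4→3:  nop
17. deliver 3→2:  <2:foll t1 w>
18. deliver 2→3:  nop
19. timeout(0):  <0:cand t2 w>
20. deliver 0→4:  <4:foll t2 w>
21. deliver 4→0:  nop
22. deliver 0→1:  <1:foll t2 w>
23. deliver 1→0:  <0:lead t2 w>
24. timeout(0):  <0:cand t3 w>
25. deliver 0→1:  <1:foll t3 w>
26. timeout(3):  <3:cand t2 w>
27. propose(0,'r'):  nop
28. propose(2,'r'):  nop
29. deliver 2→4:  nop
30. deliver 4→2:  nop
31. deliver 2→1:  nop
32. deliver 1→2:  nop

no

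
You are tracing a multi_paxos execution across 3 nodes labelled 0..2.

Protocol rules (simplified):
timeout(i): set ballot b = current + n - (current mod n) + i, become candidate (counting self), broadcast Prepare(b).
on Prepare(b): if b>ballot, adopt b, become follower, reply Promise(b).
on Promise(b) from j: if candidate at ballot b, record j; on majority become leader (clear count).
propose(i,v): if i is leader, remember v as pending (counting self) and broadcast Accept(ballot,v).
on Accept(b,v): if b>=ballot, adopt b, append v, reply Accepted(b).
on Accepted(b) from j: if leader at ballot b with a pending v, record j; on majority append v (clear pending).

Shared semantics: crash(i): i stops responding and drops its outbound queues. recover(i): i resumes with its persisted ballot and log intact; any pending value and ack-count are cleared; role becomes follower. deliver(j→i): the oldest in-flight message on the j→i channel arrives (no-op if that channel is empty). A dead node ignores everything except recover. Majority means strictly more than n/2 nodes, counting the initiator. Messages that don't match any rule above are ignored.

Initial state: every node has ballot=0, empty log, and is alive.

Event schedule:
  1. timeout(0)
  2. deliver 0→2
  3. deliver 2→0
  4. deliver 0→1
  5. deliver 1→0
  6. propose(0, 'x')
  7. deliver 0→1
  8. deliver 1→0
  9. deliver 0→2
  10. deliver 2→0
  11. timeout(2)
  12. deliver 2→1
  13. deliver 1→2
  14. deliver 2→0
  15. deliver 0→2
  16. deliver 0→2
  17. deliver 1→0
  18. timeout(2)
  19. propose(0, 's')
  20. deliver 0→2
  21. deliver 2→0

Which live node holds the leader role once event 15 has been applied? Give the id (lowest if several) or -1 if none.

step 1 timeout(0): 0={cand,b=3,log=-}
step 2 deliver 0→2: 2={foll,b=3,log=-}
step 3 deliver 2→0: 0={lead,b=3,log=-}
step 4 deliver 0→1: 1={foll,b=3,log=-}
step 5 deliver 1→0: —
step 6 propose(0,'x'): —
step 7 deliver 0→1: 1={foll,b=3,log=x}
step 8 deliver 1→0: 0={lead,b=3,log=x}
step 9 deliver 0→2: 2={foll,b=3,log=x}
step 10 deliver 2→0: —
step 11 timeout(2): 2={cand,b=8,log=x}
step 12 deliver 2→1: 1={foll,b=8,log=x}
step 13 deliver 1→2: 2={lead,b=8,log=x}
step 14 deliver 2→0: 0={foll,b=8,log=x}
step 15 deliver 0→2: —

2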